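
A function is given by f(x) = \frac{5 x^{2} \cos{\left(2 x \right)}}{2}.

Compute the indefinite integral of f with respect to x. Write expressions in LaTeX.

Recover f(x) by differentiating a candidate F(x); any mismatch rules it out.
Check: d/dx[\frac{5 x^{2} \sin{\left(2 x \right)}}{4} + \frac{5 x \cos{\left(2 x \right)}}{4} - \frac{5 \sin{\left(2 x \right)}}{8}] = \frac{5 x^{2} \cos{\left(2 x \right)}}{2} = f(x).

F(x) = \frac{5 x^{2} \sin{\left(2 x \right)}}{4} + \frac{5 x \cos{\left(2 x \right)}}{4} - \frac{5 \sin{\left(2 x \right)}}{8} + C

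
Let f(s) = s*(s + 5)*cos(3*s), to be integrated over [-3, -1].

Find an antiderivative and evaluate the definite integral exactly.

Antiderivative: F(s) = s**2*sin(3*s)/3 + 5*s*sin(3*s)/3 + 2*s*cos(3*s)/9 - 2*sin(3*s)/27 + 5*cos(3*s)/9; value = -56*sin(9)/27 + cos(3)/3 + cos(9)/9 + 38*sin(3)/27

Differentiate the proposed F(s) back; it has to land on f(s) exactly.
F(s) = s**2*sin(3*s)/3 + 5*s*sin(3*s)/3 + 2*s*cos(3*s)/9 - 2*sin(3*s)/27 + 5*cos(3*s)/9 is an antiderivative of f.
Check: d/ds[s**2*sin(3*s)/3 + 5*s*sin(3*s)/3 + 2*s*cos(3*s)/9 - 2*sin(3*s)/27 + 5*cos(3*s)/9] = s**2*cos(3*s) + 5*s*cos(3*s), which equals f(s).
F(-1) = cos(3)/3 + 38*sin(3)/27; F(-3) = -cos(9)/9 + 56*sin(9)/27.
Integral = F(-1) - F(-3) = -56*sin(9)/27 + cos(3)/3 + cos(9)/9 + 38*sin(3)/27.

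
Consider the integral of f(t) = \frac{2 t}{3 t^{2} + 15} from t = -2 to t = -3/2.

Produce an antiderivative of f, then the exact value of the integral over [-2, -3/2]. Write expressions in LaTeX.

Antiderivative: F(t) = \frac{\log{\left(t^{2} + 5 \right)}}{3}; value = - \frac{\log{\left(9 \right)}}{3} + \frac{\log{\left(\frac{29}{4} \right)}}{3}

The substitution u = t^{2} + 5 works: f is exactly (dF/du)*(du/dt) for that inner function.
F(t) = \frac{\log{\left(t^{2} + 5 \right)}}{3} is an antiderivative of f.
Check: d/dt[\frac{\log{\left(t^{2} + 5 \right)}}{3}] = \frac{2 t}{3 t^{2} + 15} = f(t).
F(-3/2) = \frac{\log{\left(\frac{29}{4} \right)}}{3}; F(-2) = \frac{\log{\left(9 \right)}}{3}.
Integral = F(-3/2) - F(-2) = - \frac{\log{\left(9 \right)}}{3} + \frac{\log{\left(\frac{29}{4} \right)}}{3}.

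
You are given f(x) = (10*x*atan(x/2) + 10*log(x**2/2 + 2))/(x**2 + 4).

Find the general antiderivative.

f has the shape u'v + uv' for u = 5*atan(x/2) and v = log(x**2/2 + 2) — it is the derivative of the product u*v.
Check: d/dx[5*log(x**2/2 + 2)*atan(x/2)] = (10*x*atan(x/2) + 10*log(x**2/2 + 2))/(x**2 + 4) = f(x).

F(x) = 5*log(x**2/2 + 2)*atan(x/2) + C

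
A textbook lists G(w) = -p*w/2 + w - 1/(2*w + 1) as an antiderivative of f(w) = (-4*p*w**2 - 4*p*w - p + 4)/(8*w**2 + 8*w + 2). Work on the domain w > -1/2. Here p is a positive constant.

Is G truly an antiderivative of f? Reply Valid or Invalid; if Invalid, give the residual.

d/dw[G] = (-4*p*w**2 - 4*p*w - p + 8*w**2 + 8*w + 6)/(8*w**2 + 8*w + 2)
d/dw[G] - f(w) = 1 != 0.

Invalid: d/dw[G] - f = 1, which is not 0.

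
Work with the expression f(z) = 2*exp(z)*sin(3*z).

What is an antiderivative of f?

An antiderivative is F(z) = -(-sin(3*z) + 3*cos(3*z))*exp(z)/5.

Differentiate the proposed F(z) back; it has to land on f(z) exactly.
Check: d/dz[-(-sin(3*z) + 3*cos(3*z))*exp(z)/5] = 2*exp(z)*sin(3*z) = f(z).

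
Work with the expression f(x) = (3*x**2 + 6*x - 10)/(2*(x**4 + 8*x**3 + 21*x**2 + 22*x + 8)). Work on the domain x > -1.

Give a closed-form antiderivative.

An antiderivative is F(x) = 26*log(x + 1)/9 - 5*log(x + 2)/2 - 7*log(x + 4)/18 + 13/(6*x + 6).

The denominator factors as 2*(x + 1)**2*(x + 2)*(x + 4); partial fractions split f into directly integrable pieces: -7/(18*(x + 4)) - 5/(2*(x + 2)) + 26/(9*(x + 1)) - 13/(6*(x + 1)**2).
Check: d/dx[26*log(x + 1)/9 - 5*log(x + 2)/2 - 7*log(x + 4)/18 + 13/(6*x + 6)] = (3*x**2 + 6*x - 10)/(2*x**4 + 16*x**3 + 42*x**2 + 44*x + 16), which equals f(x).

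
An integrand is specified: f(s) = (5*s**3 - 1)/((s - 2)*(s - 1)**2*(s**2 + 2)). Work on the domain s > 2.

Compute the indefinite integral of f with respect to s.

F(s) = (234*(s - 1)*log(s - 2) - 196*(s - 1)*log(s - 1) - 19*(s - 1)*log(s**2 + 2) - 22*sqrt(2)*(s - 1)*atan(sqrt(2)*s/2) + 48)/(36*(s - 1)) + C

Factor the denominator ((s - 2)*(s - 1)**2*(s**2 + 2)) and decompose: f = -(19*s + 22)/(18*(s**2 + 2)) - 49/(9*(s - 1)) - 4/(3*(s - 1)**2) + 13/(2*(s - 2)); each piece integrates to a log, atan, or power term.
Check: d/ds[(234*(s - 1)*log(s - 2) - 196*(s - 1)*log(s - 1) - 19*(s - 1)*log(s**2 + 2) - 22*sqrt(2)*(s - 1)*atan(sqrt(2)*s/2) + 48)/(36*(s - 1))] = (5*s**3 - 1)/(s**5 - 4*s**4 + 7*s**3 - 10*s**2 + 10*s - 4), which equals f(s).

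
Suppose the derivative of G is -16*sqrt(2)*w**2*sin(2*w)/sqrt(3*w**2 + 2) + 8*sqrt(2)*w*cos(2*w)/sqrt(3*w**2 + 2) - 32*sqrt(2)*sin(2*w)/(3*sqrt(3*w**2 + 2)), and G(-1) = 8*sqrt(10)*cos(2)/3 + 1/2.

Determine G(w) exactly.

Recognize the product-rule pattern: G'(w) = u'v + uv' with u = 16*sqrt(3*w**2/2 + 1)/3, v = cos(2*w), so integration by parts undoes it.
A general antiderivative is 16*sqrt(3*w**2/2 + 1)*cos(2*w)/3 + C.
The condition gives C = 8*sqrt(10)*cos(2)/3 + 1/2 - (8*sqrt(10)*cos(2)/3) = 1/2.
So G(w) = sqrt(2)*(32*sqrt(3*w**2 + 2)*cos(2*w) + 3*sqrt(2))/12.
Check: d/dw[sqrt(2)*(32*sqrt(3*w**2 + 2)*cos(2*w) + 3*sqrt(2))/12] = (-48*sqrt(2)*w**2*sin(2*w) + 24*sqrt(2)*w*cos(2*w) - 32*sqrt(2)*sin(2*w))/(3*sqrt(3*w**2 + 2)), which equals G'(w).

G(w) = sqrt(2)*(32*sqrt(3*w**2 + 2)*cos(2*w) + 3*sqrt(2))/12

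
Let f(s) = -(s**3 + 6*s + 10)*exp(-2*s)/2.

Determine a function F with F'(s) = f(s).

An antiderivative is F(s) = (4*s**3 + 6*s**2 + 30*s + 55)*exp(-2*s)/16.

Recognize the product-rule pattern: f = u'v + uv' with u = s**3/4 + 3*s**2/8 + 15*s/8 + 55/16, v = exp(-2*s), so integration by parts undoes it.
Check: d/ds[(4*s**3 + 6*s**2 + 30*s + 55)*exp(-2*s)/16] = (-s**3 - 6*s - 10)*exp(-2*s)/2, which equals f(s).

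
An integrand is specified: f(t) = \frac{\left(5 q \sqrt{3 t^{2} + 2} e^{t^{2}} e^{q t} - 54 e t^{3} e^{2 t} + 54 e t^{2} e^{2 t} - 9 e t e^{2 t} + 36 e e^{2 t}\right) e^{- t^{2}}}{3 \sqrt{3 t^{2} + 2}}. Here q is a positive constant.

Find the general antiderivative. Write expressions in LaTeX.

F(t) = 3 \sqrt{3 t^{2} + 2} e^{- t^{2} + 2 t + 1} + \frac{5 e^{q t}}{3} + C

Differentiate the proposed F(t) back; it has to land on f(t) exactly.
Check: d/dt[3 \sqrt{3 t^{2} + 2} e^{- t^{2} + 2 t + 1} + \frac{5 e^{q t}}{3}] = \frac{5 q \sqrt{3 t^{2} + 2} e^{q t} - 54 e t^{3} e^{2 t} e^{- t^{2}} + 54 e t^{2} e^{2 t} e^{- t^{2}} - 9 e t e^{2 t} e^{- t^{2}} + 36 e e^{2 t} e^{- t^{2}}}{3 \sqrt{3 t^{2} + 2}}, which equals f(t).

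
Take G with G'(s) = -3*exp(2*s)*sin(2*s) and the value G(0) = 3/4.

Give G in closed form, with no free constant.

G(s) = -3*exp(2*s)*sin(2*s)/4 + 3*exp(2*s)*cos(2*s)/4

A candidate passes only if d/ds[G] lands on the given G'(s) exactly.
A general antiderivative is -3*exp(2*s)*sin(2*s)/4 + 3*exp(2*s)*cos(2*s)/4 + C.
The condition gives C = 3/4 - (3/4) = 0.
So G(s) = -3*exp(2*s)*sin(2*s)/4 + 3*exp(2*s)*cos(2*s)/4.
Check: d/ds[-3*exp(2*s)*sin(2*s)/4 + 3*exp(2*s)*cos(2*s)/4] = -3*exp(2*s)*sin(2*s) = G'(s).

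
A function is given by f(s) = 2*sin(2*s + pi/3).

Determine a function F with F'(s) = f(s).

An antiderivative is F(s) = -cos(2*s + pi/3).

Since d/ds undoes antidifferentiation here, F'(s) = f(s) is required of F(s).
Check: d/ds[-cos(2*s + pi/3)] = 2*sin(2*s + pi/3) = f(s).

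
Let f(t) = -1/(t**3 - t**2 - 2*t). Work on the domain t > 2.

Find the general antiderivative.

Factor the denominator (t*(t - 2)*(t + 1)) and decompose: f = -1/(3*(t + 1)) - 1/(6*(t - 2)) + 1/(2*t); each piece integrates to a log, atan, or power term.
Check: d/dt[log(t)/2 - log(t - 2)/6 - log(t + 1)/3] = -1/(t**3 - t**2 - 2*t) = f(t).

F(t) = log(t)/2 - log(t - 2)/6 - log(t + 1)/3 + C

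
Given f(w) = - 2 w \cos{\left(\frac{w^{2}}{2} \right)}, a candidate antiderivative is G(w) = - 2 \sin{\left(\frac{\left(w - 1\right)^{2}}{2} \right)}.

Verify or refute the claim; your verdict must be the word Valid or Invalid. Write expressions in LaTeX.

Invalid: d/dw[G] - f = 2 w \cos{\left(\frac{w^{2}}{2} \right)} - 2 w \cos{\left(\frac{w^{2}}{2} - w + \frac{1}{2} \right)} + 2 \cos{\left(\frac{w^{2}}{2} - w + \frac{1}{2} \right)}, which is not 0.

d/dw[G] = - 2 w \cos{\left(\frac{w^{2}}{2} - w + \frac{1}{2} \right)} + 2 \cos{\left(\frac{w^{2}}{2} - w + \frac{1}{2} \right)}
d/dw[G] - f(w) = 2 w \cos{\left(\frac{w^{2}}{2} \right)} - 2 w \cos{\left(\frac{w^{2}}{2} - w + \frac{1}{2} \right)} + 2 \cos{\left(\frac{w^{2}}{2} - w + \frac{1}{2} \right)} != 0.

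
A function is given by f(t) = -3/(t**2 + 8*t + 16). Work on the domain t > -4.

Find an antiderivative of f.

A first test for any F(t): its t-derivative must equal f(t) identically.
Check: d/dt[3/(t + 4)] = -3/(t**2 + 8*t + 16) = f(t).

An antiderivative is F(t) = 3/(t + 4).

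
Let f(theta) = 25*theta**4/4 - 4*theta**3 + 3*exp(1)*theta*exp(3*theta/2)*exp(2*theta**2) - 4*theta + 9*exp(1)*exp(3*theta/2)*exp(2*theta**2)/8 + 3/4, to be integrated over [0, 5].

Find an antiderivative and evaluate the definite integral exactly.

Antiderivative: F(theta) = 5*theta**5/4 - theta**4 - 2*theta**2 + 3*theta/4 + 3*exp(1)*exp(3*theta/2)*exp(2*theta**2)/4; value = -3*exp(1)/4 + 3235 + 3*exp(117/2)/4

The integrand splits into summands that can be handled one at a time.
F(theta) = 5*theta**5/4 - theta**4 - 2*theta**2 + 3*theta/4 + 3*exp(1)*exp(3*theta/2)*exp(2*theta**2)/4 is an antiderivative of f.
Check: d/dtheta[5*theta**5/4 - theta**4 - 2*theta**2 + 3*theta/4 + 3*exp(1)*exp(3*theta/2)*exp(2*theta**2)/4] = 25*theta**4/4 - 4*theta**3 + 3*exp(1)*theta*exp(3*theta/2)*exp(2*theta**2) - 4*theta + 9*exp(1)*exp(3*theta/2)*exp(2*theta**2)/8 + 3/4 = f(theta).
F(5) = 3235 + 3*exp(117/2)/4; F(0) = 3*exp(1)/4.
Integral = F(5) - F(0) = -3*exp(1)/4 + 3235 + 3*exp(117/2)/4.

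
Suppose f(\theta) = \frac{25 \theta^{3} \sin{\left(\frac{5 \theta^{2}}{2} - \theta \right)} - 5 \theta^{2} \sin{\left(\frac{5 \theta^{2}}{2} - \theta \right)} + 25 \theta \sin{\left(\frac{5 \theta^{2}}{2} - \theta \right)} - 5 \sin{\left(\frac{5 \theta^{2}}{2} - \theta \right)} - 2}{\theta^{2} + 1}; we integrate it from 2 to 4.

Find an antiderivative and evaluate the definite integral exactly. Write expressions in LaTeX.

Antiderivative: F(\theta) = - 5 \cos{\left(\frac{5 \theta^{2}}{2} - \theta \right)} - 2 \operatorname{atan}{\left(\theta \right)}; value = - 2 \operatorname{atan}{\left(4 \right)} + 5 \cos{\left(8 \right)} - 5 \cos{\left(36 \right)} + 2 \operatorname{atan}{\left(2 \right)}

An antiderivative F(\theta) passes only if d/d\theta[F] lands on f(\theta) exactly.
F(\theta) = - 5 \cos{\left(\frac{5 \theta^{2}}{2} - \theta \right)} - 2 \operatorname{atan}{\left(\theta \right)} is an antiderivative of f.
Check: d/d\theta[- 5 \cos{\left(\frac{5 \theta^{2}}{2} - \theta \right)} - 2 \operatorname{atan}{\left(\theta \right)}] = \frac{25 \theta^{3} \sin{\left(\frac{5 \theta^{2}}{2} - \theta \right)} - 5 \theta^{2} \sin{\left(\frac{5 \theta^{2}}{2} - \theta \right)} + 25 \theta \sin{\left(\frac{5 \theta^{2}}{2} - \theta \right)} - 5 \sin{\left(\frac{5 \theta^{2}}{2} - \theta \right)} - 2}{\theta^{2} + 1} = f(\theta).
F(4) = - 2 \operatorname{atan}{\left(4 \right)} - 5 \cos{\left(36 \right)}; F(2) = - 2 \operatorname{atan}{\left(2 \right)} - 5 \cos{\left(8 \right)}.
Integral = F(4) - F(2) = - 2 \operatorname{atan}{\left(4 \right)} + 5 \cos{\left(8 \right)} - 5 \cos{\left(36 \right)} + 2 \operatorname{atan}{\left(2 \right)}.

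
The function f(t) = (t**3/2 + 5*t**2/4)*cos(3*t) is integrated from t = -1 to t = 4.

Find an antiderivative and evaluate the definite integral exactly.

Antiderivative: F(t) = t**3*sin(3*t)/6 + 5*t**2*sin(3*t)/12 + t**2*cos(3*t)/6 - t*sin(3*t)/9 + 5*t*cos(3*t)/18 - 5*sin(3*t)/54 - cos(3*t)/27; value = 907*sin(12)/54 + 4*cos(3)/27 + 29*sin(3)/108 + 101*cos(12)/27

Differentiate the proposed F(t) back; it has to land on f(t) exactly.
F(t) = t**3*sin(3*t)/6 + 5*t**2*sin(3*t)/12 + t**2*cos(3*t)/6 - t*sin(3*t)/9 + 5*t*cos(3*t)/18 - 5*sin(3*t)/54 - cos(3*t)/27 is an antiderivative of f.
Check: d/dt[t**3*sin(3*t)/6 + 5*t**2*sin(3*t)/12 + t**2*cos(3*t)/6 - t*sin(3*t)/9 + 5*t*cos(3*t)/18 - 5*sin(3*t)/54 - cos(3*t)/27] = t**3*cos(3*t)/2 + 5*t**2*cos(3*t)/4, which equals f(t).
F(4) = 907*sin(12)/54 + 101*cos(12)/27; F(-1) = -29*sin(3)/108 - 4*cos(3)/27.
Integral = F(4) - F(-1) = 907*sin(12)/54 + 4*cos(3)/27 + 29*sin(3)/108 + 101*cos(12)/27.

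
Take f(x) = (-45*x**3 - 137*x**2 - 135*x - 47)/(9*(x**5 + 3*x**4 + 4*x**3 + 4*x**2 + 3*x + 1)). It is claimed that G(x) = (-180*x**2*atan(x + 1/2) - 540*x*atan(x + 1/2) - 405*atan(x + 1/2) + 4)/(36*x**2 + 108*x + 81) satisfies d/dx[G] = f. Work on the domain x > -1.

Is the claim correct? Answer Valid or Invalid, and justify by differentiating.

Invalid: d/dx[G] - f = (1440*x**7 + 11256*x**6 + 36516*x**5 + 63878*x**4 + 64733*x**3 + 37557*x**2 + 11387*x + 1405)/(288*x**10 + 2448*x**9 + 9504*x**8 + 22824*x**7 + 38610*x**6 + 49005*x**5 + 47781*x**4 + 35676*x**3 + 19602*x**2 + 7047*x + 1215), which is not 0.

d/dx[G] = (-1440*x**3 - 6544*x**2 - 9784*x - 4940)/(288*x**5 + 1584*x**4 + 3600*x**3 + 4536*x**2 + 3402*x + 1215)
d/dx[G] - f(x) = (1440*x**7 + 11256*x**6 + 36516*x**5 + 63878*x**4 + 64733*x**3 + 37557*x**2 + 11387*x + 1405)/(288*x**10 + 2448*x**9 + 9504*x**8 + 22824*x**7 + 38610*x**6 + 49005*x**5 + 47781*x**4 + 35676*x**3 + 19602*x**2 + 7047*x + 1215) != 0.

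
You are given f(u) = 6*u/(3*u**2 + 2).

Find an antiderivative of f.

f matches the chain-rule pattern g'(h)*h' with inner function h(u) = 2*u**2 + 4/3; substituting w = h(u) collapses the integral.
Check: d/du[log(2*u**2 + 4/3)] = 6*u/(3*u**2 + 2) = f(u).

An antiderivative is F(u) = log(2*u**2 + 4/3).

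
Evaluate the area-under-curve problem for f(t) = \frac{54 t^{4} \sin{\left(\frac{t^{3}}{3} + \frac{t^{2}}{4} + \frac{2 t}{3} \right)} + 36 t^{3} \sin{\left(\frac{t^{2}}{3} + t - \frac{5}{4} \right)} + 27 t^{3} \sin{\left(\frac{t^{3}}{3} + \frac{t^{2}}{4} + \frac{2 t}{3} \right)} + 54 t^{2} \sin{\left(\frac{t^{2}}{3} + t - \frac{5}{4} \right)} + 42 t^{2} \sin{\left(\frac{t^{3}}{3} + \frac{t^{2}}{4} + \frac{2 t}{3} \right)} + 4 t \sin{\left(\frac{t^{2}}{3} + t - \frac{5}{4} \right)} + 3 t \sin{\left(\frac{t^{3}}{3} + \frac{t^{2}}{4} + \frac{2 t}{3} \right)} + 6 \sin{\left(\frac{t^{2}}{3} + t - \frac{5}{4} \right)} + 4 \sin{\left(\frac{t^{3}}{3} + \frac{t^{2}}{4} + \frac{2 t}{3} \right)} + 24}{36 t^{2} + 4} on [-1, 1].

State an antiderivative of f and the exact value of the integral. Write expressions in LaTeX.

Antiderivative: F(t) = - \frac{3 \cos{\left(\frac{t^{2}}{3} + t - \frac{5}{4} \right)}}{2} - \frac{3 \cos{\left(\frac{t^{3}}{3} + \frac{t^{2}}{4} + \frac{2 t}{3} \right)}}{2} + 2 \operatorname{atan}{\left(3 t \right)}; value = - \frac{3 \cos{\left(\frac{1}{12} \right)}}{2} + \frac{3 \cos{\left(\frac{23}{12} \right)}}{2} - \frac{3 \cos{\left(\frac{5}{4} \right)}}{2} + \frac{3 \cos{\left(\frac{3}{4} \right)}}{2} + 4 \operatorname{atan}{\left(3 \right)}

For F(t) to be correct the identity F'(t) - f(t) = 0 must hold.
F(t) = - \frac{3 \cos{\left(\frac{t^{2}}{3} + t - \frac{5}{4} \right)}}{2} - \frac{3 \cos{\left(\frac{t^{3}}{3} + \frac{t^{2}}{4} + \frac{2 t}{3} \right)}}{2} + 2 \operatorname{atan}{\left(3 t \right)} is an antiderivative of f.
Check: d/dt[- \frac{3 \cos{\left(\frac{t^{2}}{3} + t - \frac{5}{4} \right)}}{2} - \frac{3 \cos{\left(\frac{t^{3}}{3} + \frac{t^{2}}{4} + \frac{2 t}{3} \right)}}{2} + 2 \operatorname{atan}{\left(3 t \right)}] = \frac{54 t^{4} \sin{\left(\frac{t^{3}}{3} + \frac{t^{2}}{4} + \frac{2 t}{3} \right)} + 36 t^{3} \sin{\left(\frac{t^{2}}{3} + t - \frac{5}{4} \right)} + 27 t^{3} \sin{\left(\frac{t^{3}}{3} + \frac{t^{2}}{4} + \frac{2 t}{3} \right)} + 54 t^{2} \sin{\left(\frac{t^{2}}{3} + t - \frac{5}{4} \right)} + 42 t^{2} \sin{\left(\frac{t^{3}}{3} + \frac{t^{2}}{4} + \frac{2 t}{3} \right)} + 4 t \sin{\left(\frac{t^{2}}{3} + t - \frac{5}{4} \right)} + 3 t \sin{\left(\frac{t^{3}}{3} + \frac{t^{2}}{4} + \frac{2 t}{3} \right)} + 6 \sin{\left(\frac{t^{2}}{3} + t - \frac{5}{4} \right)} + 4 \sin{\left(\frac{t^{3}}{3} + \frac{t^{2}}{4} + \frac{2 t}{3} \right)} + 24}{36 t^{2} + 4} = f(t).
F(1) = - \frac{3 \cos{\left(\frac{1}{12} \right)}}{2} - \frac{3 \cos{\left(\frac{5}{4} \right)}}{2} + 2 \operatorname{atan}{\left(3 \right)}; F(-1) = - 2 \operatorname{atan}{\left(3 \right)} - \frac{3 \cos{\left(\frac{3}{4} \right)}}{2} - \frac{3 \cos{\left(\frac{23}{12} \right)}}{2}.
Integral = F(1) - F(-1) = - \frac{3 \cos{\left(\frac{1}{12} \right)}}{2} + \frac{3 \cos{\left(\frac{23}{12} \right)}}{2} - \frac{3 \cos{\left(\frac{5}{4} \right)}}{2} + \frac{3 \cos{\left(\frac{3}{4} \right)}}{2} + 4 \operatorname{atan}{\left(3 \right)}.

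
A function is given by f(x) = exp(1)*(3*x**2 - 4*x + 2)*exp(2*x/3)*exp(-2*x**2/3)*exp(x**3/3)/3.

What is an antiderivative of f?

The substitution u = x**3/3 - 2*x**2/3 + 2*x/3 + 1 works: f is exactly (dF/du)*(du/dx) for that inner function.
Check: d/dx[exp(1)*exp(2*x/3)*exp(-2*x**2/3)*exp(x**3/3)] = (3*exp(1)*x**2*exp(2*x/3)*exp(x**3/3) - 4*exp(1)*x*exp(2*x/3)*exp(x**3/3) + 2*exp(1)*exp(2*x/3)*exp(x**3/3))*exp(-2*x**2/3)/3, which equals f(x).

An antiderivative is F(x) = exp(1)*exp(2*x/3)*exp(-2*x**2/3)*exp(x**3/3).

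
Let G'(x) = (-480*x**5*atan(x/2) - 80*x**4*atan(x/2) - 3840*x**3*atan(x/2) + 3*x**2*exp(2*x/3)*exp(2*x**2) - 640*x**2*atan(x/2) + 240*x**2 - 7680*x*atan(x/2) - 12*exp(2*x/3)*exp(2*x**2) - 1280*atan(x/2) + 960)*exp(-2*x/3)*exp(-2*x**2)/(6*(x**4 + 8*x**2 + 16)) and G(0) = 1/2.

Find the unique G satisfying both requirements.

Any candidate G(x) must reproduce the stated G'(x) exactly.
A general antiderivative is -x/(2*(x**2 + 4)) + 20*exp(-2*x**2 - 2*x/3)*atan(x/2) + C.
The condition gives C = 1/2 - (0) = 1/2.
So G(x) = (x**2 - x + 40*(x**2 + 4)*exp(-2*x**2 - 2*x/3)*atan(x/2) + 4)/(2*(x**2 + 4)).
Check: d/dx[(x**2 - x + 40*(x**2 + 4)*exp(-2*x**2 - 2*x/3)*atan(x/2) + 4)/(2*(x**2 + 4))] = (-480*x**5*atan(x/2) - 80*x**4*atan(x/2) - 3840*x**3*atan(x/2) + 3*x**2*exp(2*x/3)*exp(2*x**2) - 640*x**2*atan(x/2) + 240*x**2 - 7680*x*atan(x/2) - 12*exp(2*x/3)*exp(2*x**2) - 1280*atan(x/2) + 960)/(6*x**4*exp(2*x/3)*exp(2*x**2) + 48*x**2*exp(2*x/3)*exp(2*x**2) + 96*exp(2*x/3)*exp(2*x**2)), which equals G'(x).

G(x) = (x**2 - x + 40*(x**2 + 4)*exp(-2*x**2 - 2*x/3)*atan(x/2) + 4)/(2*(x**2 + 4))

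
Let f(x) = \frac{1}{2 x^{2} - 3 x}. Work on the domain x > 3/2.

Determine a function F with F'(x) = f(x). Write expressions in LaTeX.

An antiderivative is F(x) = - \frac{\log{\left(x \right)}}{3} + \frac{\log{\left(x - \frac{3}{2} \right)}}{3}.

The denominator factors as x \left(2 x - 3\right); partial fractions split f into directly integrable pieces: \frac{2}{3 \left(2 x - 3\right)} - \frac{1}{3 x}.
Check: d/dx[- \frac{\log{\left(x \right)}}{3} + \frac{\log{\left(x - \frac{3}{2} \right)}}{3}] = \frac{1}{2 x^{2} - 3 x} = f(x).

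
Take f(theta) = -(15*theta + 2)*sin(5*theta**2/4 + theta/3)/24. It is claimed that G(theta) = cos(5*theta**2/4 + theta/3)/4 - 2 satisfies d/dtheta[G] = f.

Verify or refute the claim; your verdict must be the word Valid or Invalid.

Valid - the claim checks out under differentiation.

d/dtheta[G] = -5*theta*sin(5*theta**2/4 + theta/3)/8 - sin(5*theta**2/4 + theta/3)/12
This equals f(theta) exactly, so the claim holds.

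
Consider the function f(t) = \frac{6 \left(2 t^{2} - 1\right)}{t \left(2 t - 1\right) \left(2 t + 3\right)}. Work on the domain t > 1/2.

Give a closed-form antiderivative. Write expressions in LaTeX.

The denominator factors as t \left(2 t - 1\right) \left(2 t + 3\right); partial fractions split f into directly integrable pieces: \frac{7}{2 \left(2 t + 3\right)} - \frac{3}{2 \left(2 t - 1\right)} + \frac{2}{t}.
Check: d/dt[\frac{8 \log{\left(t \right)} - 3 \log{\left(t - \frac{1}{2} \right)} + 7 \log{\left(t + \frac{3}{2} \right)}}{4}] = \frac{12 t^{2} - 6}{4 t^{3} + 4 t^{2} - 3 t}, which equals f(t).

An antiderivative is F(t) = \frac{8 \log{\left(t \right)} - 3 \log{\left(t - \frac{1}{2} \right)} + 7 \log{\left(t + \frac{3}{2} \right)}}{4}.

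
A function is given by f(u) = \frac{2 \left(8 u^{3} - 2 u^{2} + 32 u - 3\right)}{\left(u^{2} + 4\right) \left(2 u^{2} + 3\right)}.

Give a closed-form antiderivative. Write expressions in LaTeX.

An antiderivative is F(u) = 4 \log{\left(u^{2} + \frac{3}{2} \right)} - \operatorname{atan}{\left(\frac{u}{2} \right)}.

For F(u) to be correct the identity F'(u) - f(u) = 0 must hold.
Check: d/du[4 \log{\left(u^{2} + \frac{3}{2} \right)} - \operatorname{atan}{\left(\frac{u}{2} \right)}] = \frac{16 u^{3} - 4 u^{2} + 64 u - 6}{2 u^{4} + 11 u^{2} + 12}, which equals f(u).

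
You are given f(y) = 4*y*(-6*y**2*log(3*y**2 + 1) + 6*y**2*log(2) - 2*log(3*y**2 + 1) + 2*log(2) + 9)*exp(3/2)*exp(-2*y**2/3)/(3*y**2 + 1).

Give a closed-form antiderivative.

An antiderivative is F(y) = (6*log(3*y**2 + 1) - 6*log(2))*exp(3/2)*exp(-2*y**2/3).

Recognize the product-rule pattern: f = u'v + uv' with u = 6*exp(3/2 - 2*y**2/3), v = log(3*y**2/2 + 1/2), so integration by parts undoes it.
Check: d/dy[(6*log(3*y**2 + 1) - 6*log(2))*exp(3/2)*exp(-2*y**2/3)] = (-24*y**3*exp(3/2)*log(3*y**2 + 1) + 24*y**3*exp(3/2)*log(2) - 8*y*exp(3/2)*log(3*y**2 + 1) + 8*y*exp(3/2)*log(2) + 36*y*exp(3/2))/(3*y**2*exp(2*y**2/3) + exp(2*y**2/3)), which equals f(y).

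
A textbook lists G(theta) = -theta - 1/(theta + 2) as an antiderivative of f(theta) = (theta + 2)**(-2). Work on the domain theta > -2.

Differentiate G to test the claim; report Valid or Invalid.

Invalid: d/dtheta[G] - f = -1, which is not 0.

d/dtheta[G] = (-theta**2 - 4*theta - 3)/(theta**2 + 4*theta + 4)
d/dtheta[G] - f(theta) = -1 != 0.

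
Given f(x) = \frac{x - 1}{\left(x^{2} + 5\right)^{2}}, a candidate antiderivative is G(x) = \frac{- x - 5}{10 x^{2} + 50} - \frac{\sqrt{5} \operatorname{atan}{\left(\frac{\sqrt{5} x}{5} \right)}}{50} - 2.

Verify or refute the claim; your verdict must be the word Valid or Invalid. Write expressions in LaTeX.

d/dx[G] = \frac{x - 1}{x^{4} + 10 x^{2} + 25}
This equals f(x) exactly, so the claim holds.

Valid - the claim checks out under differentiation.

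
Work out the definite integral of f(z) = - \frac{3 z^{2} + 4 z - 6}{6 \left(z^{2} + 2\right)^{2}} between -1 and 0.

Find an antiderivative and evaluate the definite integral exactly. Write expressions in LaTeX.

Antiderivative: F(z) = \frac{z}{2 z^{2} + 4} + \frac{1}{3 z^{2} + 6}; value = \frac{2}{9}

Recognize the product-rule pattern: f = u'v + uv' with u = \frac{1}{z^{2} + 2}, v = \frac{z}{2} + \frac{1}{3}, so integration by parts undoes it.
F(z) = \frac{z}{2 z^{2} + 4} + \frac{1}{3 z^{2} + 6} is an antiderivative of f.
Check: d/dz[\frac{z}{2 z^{2} + 4} + \frac{1}{3 z^{2} + 6}] = \frac{- 3 z^{2} - 4 z + 6}{6 z^{4} + 24 z^{2} + 24}, which equals f(z).
F(0) = \frac{1}{6}; F(-1) = - \frac{1}{18}.
Integral = F(0) - F(-1) = \frac{2}{9}.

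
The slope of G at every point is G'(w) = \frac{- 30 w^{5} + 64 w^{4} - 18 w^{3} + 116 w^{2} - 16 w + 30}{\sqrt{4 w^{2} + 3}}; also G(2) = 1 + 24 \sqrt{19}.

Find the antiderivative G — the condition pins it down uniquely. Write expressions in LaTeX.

Recognize the product-rule pattern: G'(w) = u'v + uv' with u = - 2 \sqrt{4 w^{2} + 3}, v = \frac{3 w^{4}}{4} - 2 w^{3} - 5 w + 2, so integration by parts undoes it.
A general antiderivative is - 2 \sqrt{4 w^{2} + 3} \left(\frac{3 w^{4}}{4} - 2 w^{3} - 5 w + 2\right) + C.
The condition gives C = 1 + 24 \sqrt{19} - (24 \sqrt{19}) = 1.
So G(w) = - \frac{3 w^{4} \sqrt{4 w^{2} + 3}}{2} + 4 w^{3} \sqrt{4 w^{2} + 3} + 10 w \sqrt{4 w^{2} + 3} - 4 \sqrt{4 w^{2} + 3} + 1.
Check: d/dw[- \frac{3 w^{4} \sqrt{4 w^{2} + 3}}{2} + 4 w^{3} \sqrt{4 w^{2} + 3} + 10 w \sqrt{4 w^{2} + 3} - 4 \sqrt{4 w^{2} + 3} + 1] = \frac{- 30 w^{5} + 64 w^{4} - 18 w^{3} + 116 w^{2} - 16 w + 30}{\sqrt{4 w^{2} + 3}} = G'(w).

G(w) = - \frac{3 w^{4} \sqrt{4 w^{2} + 3}}{2} + 4 w^{3} \sqrt{4 w^{2} + 3} + 10 w \sqrt{4 w^{2} + 3} - 4 \sqrt{4 w^{2} + 3} + 1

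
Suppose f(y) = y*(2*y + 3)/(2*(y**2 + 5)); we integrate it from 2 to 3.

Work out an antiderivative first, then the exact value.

A first test for any F(y): its y-derivative must equal f(y) identically.
F(y) = (4*y + 3*log(y**2 + 5) - 4*sqrt(5)*atan(sqrt(5)*y/5))/4 is an antiderivative of f.
Check: d/dy[(4*y + 3*log(y**2 + 5) - 4*sqrt(5)*atan(sqrt(5)*y/5))/4] = (2*y**2 + 3*y)/(2*y**2 + 10), which equals f(y).
F(3) = -sqrt(5)*atan(3*sqrt(5)/5) + 3*log(14)/4 + 3; F(2) = -sqrt(5)*atan(2*sqrt(5)/5) + 3*log(9)/4 + 2.
Integral = F(3) - F(2) = -sqrt(5)*atan(3*sqrt(5)/5) - 3*log(9)/4 + 1 + sqrt(5)*atan(2*sqrt(5)/5) + 3*log(14)/4.

Antiderivative: F(y) = (4*y + 3*log(y**2 + 5) - 4*sqrt(5)*atan(sqrt(5)*y/5))/4; value = -sqrt(5)*atan(3*sqrt(5)/5) - 3*log(9)/4 + 1 + sqrt(5)*atan(2*sqrt(5)/5) + 3*log(14)/4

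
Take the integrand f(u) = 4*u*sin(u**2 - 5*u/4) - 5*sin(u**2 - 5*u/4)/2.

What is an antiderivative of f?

An antiderivative is F(u) = -2*cos(u**2 - 5*u/4).

The substitution w = u**2 - 5*u/4 works: f is exactly (dF/dw)*(dw/du) for that inner function.
Check: d/du[-2*cos(u**2 - 5*u/4)] = 4*u*sin(u**2 - 5*u/4) - 5*sin(u**2 - 5*u/4)/2 = f(u).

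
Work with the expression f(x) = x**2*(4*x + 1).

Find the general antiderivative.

A candidate is checked by its d/dx: the result must match f(x).
Check: d/dx[(3*x**4 + x**3 + 9)/3] = 4*x**3 + x**2, which equals f(x).

F(x) = (3*x**4 + x**3 + 9)/3 + C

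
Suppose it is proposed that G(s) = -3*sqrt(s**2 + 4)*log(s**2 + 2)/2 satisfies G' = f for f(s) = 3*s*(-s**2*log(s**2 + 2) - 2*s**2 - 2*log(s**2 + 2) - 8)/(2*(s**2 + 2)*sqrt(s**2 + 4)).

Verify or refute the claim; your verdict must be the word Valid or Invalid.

Valid. The derivative of G reproduces f.

d/ds[G] = (-3*s**3*log(s**2 + 2) - 6*s**3 - 6*s*log(s**2 + 2) - 24*s)/(2*s**2*sqrt(s**2 + 4) + 4*sqrt(s**2 + 4))
This equals f(s) exactly, so the claim holds.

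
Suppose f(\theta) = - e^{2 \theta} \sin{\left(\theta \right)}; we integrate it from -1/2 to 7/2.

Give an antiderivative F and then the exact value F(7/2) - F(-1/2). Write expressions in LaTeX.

A first test for any F(\theta): its \theta-derivative must equal f(\theta) identically.
F(\theta) = - \frac{2 e^{2 \theta} \sin{\left(\theta \right)}}{5} + \frac{e^{2 \theta} \cos{\left(\theta \right)}}{5} is an antiderivative of f.
Check: d/d\theta[- \frac{2 e^{2 \theta} \sin{\left(\theta \right)}}{5} + \frac{e^{2 \theta} \cos{\left(\theta \right)}}{5}] = - e^{2 \theta} \sin{\left(\theta \right)} = f(\theta).
F(7/2) = \frac{e^{7} \cos{\left(\frac{7}{2} \right)}}{5} - \frac{2 e^{7} \sin{\left(\frac{7}{2} \right)}}{5}; F(-1/2) = \frac{\cos{\left(\frac{1}{2} \right)}}{5 e} + \frac{2 \sin{\left(\frac{1}{2} \right)}}{5 e}.
Integral = F(7/2) - F(-1/2) = \frac{e^{7} \cos{\left(\frac{7}{2} \right)}}{5} - \frac{2 \sin{\left(\frac{1}{2} \right)}}{5 e} - \frac{\cos{\left(\frac{1}{2} \right)}}{5 e} - \frac{2 e^{7} \sin{\left(\frac{7}{2} \right)}}{5}.

Antiderivative: F(\theta) = - \frac{2 e^{2 \theta} \sin{\left(\theta \right)}}{5} + \frac{e^{2 \theta} \cos{\left(\theta \right)}}{5}; value = \frac{e^{7} \cos{\left(\frac{7}{2} \right)}}{5} - \frac{2 \sin{\left(\frac{1}{2} \right)}}{5 e} - \frac{\cos{\left(\frac{1}{2} \right)}}{5 e} - \frac{2 e^{7} \sin{\left(\frac{7}{2} \right)}}{5}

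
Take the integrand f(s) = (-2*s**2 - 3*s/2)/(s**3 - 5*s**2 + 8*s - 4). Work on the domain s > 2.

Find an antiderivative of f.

An antiderivative is F(s) = (3*s*log(s - 2) - 7*s*log(s - 1) - 6*log(s - 2) + 14*log(s - 1) + 22)/(2*s - 4).

Factor the denominator (2*(s - 2)**2*(s - 1)) and decompose: f = -7/(2*(s - 1)) + 3/(2*(s - 2)) - 11/(s - 2)**2; each piece integrates to a log, atan, or power term.
Check: d/ds[(3*s*log(s - 2) - 7*s*log(s - 1) - 6*log(s - 2) + 14*log(s - 1) + 22)/(2*s - 4)] = (-4*s**2 - 3*s)/(2*s**3 - 10*s**2 + 16*s - 8), which equals f(s).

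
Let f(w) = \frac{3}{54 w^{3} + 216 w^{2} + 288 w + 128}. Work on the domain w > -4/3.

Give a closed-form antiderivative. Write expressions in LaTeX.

An antiderivative is F(w) = - \frac{1}{4 \left(3 w + 4\right)^{2}}.

Check any antiderivative F(w) by computing F'(w) and comparing it with f(w).
Check: d/dw[- \frac{1}{4 \left(3 w + 4\right)^{2}}] = \frac{3}{54 w^{3} + 216 w^{2} + 288 w + 128} = f(w).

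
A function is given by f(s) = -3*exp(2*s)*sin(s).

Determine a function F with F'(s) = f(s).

For F(s) to be correct the identity F'(s) - f(s) = 0 must hold.
Check: d/ds[3*(-2*sin(s) + cos(s))*exp(2*s)/5] = -3*exp(2*s)*sin(s) = f(s).

An antiderivative is F(s) = 3*(-2*sin(s) + cos(s))*exp(2*s)/5.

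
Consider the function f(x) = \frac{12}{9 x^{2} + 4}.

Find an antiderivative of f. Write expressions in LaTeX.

An antiderivative is F(x) = 2 \operatorname{atan}{\left(\frac{3 x}{2} \right)}.

A first test for any F(x): its x-derivative must equal f(x) identically.
Check: d/dx[2 \operatorname{atan}{\left(\frac{3 x}{2} \right)}] = \frac{12}{9 x^{2} + 4} = f(x).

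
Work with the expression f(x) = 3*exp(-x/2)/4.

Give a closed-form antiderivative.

Whatever form F(x) takes, F'(x) = f(x) is non-negotiable.
Check: d/dx[-3*exp(-x/2)/2] = 3*exp(-x/2)/4 = f(x).

An antiderivative is F(x) = -3*exp(-x/2)/2.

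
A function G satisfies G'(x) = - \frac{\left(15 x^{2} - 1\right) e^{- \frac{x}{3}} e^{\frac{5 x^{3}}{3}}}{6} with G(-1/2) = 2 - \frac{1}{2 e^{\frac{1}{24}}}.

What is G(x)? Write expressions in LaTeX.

The substitution u = \frac{5 x^{3}}{3} - \frac{x}{3} works: G'(x) is exactly (dG/du)*(du/dx) for that inner function.
A general antiderivative is - \frac{e^{\frac{5 x^{3}}{3} - \frac{x}{3}}}{2} + C.
The condition gives C = 2 - \frac{1}{2 e^{\frac{1}{24}}} - (- \frac{1}{2 e^{\frac{1}{24}}}) = 2.
So G(x) = 2 - \frac{e^{- \frac{x}{3}} e^{\frac{5 x^{3}}{3}}}{2}.
Check: d/dx[2 - \frac{e^{- \frac{x}{3}} e^{\frac{5 x^{3}}{3}}}{2}] = \frac{\left(- 15 x^{2} e^{\frac{5 x^{3}}{3}} + e^{\frac{5 x^{3}}{3}}\right) e^{- \frac{x}{3}}}{6}, which equals G'(x).

G(x) = 2 - \frac{e^{- \frac{x}{3}} e^{\frac{5 x^{3}}{3}}}{2}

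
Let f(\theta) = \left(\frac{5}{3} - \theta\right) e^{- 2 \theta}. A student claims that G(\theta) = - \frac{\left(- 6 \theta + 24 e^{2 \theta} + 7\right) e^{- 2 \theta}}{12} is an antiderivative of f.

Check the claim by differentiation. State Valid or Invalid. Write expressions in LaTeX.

Valid. The derivative of G reproduces f.

d/d\theta[G] = \frac{\left(5 - 3 \theta\right) e^{- 2 \theta}}{3}
This equals f(\theta) exactly, so the claim holds.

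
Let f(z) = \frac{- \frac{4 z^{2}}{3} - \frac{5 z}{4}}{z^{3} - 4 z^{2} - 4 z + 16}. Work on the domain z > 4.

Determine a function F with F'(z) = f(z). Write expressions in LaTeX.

Factor the denominator (12 \left(z - 4\right) \left(z - 2\right) \left(z + 2\right)) and decompose: f = - \frac{17}{144 \left(z + 2\right)} + \frac{47}{48 \left(z - 2\right)} - \frac{79}{36 \left(z - 4\right)}; each piece integrates to a log, atan, or power term.
Check: d/dz[\frac{- 316 \log{\left(z - 4 \right)} + 141 \log{\left(z - 2 \right)} - 17 \log{\left(z + 2 \right)}}{144}] = \frac{- 16 z^{2} - 15 z}{12 z^{3} - 48 z^{2} - 48 z + 192}, which equals f(z).

An antiderivative is F(z) = \frac{- 316 \log{\left(z - 4 \right)} + 141 \log{\left(z - 2 \right)} - 17 \log{\left(z + 2 \right)}}{144}.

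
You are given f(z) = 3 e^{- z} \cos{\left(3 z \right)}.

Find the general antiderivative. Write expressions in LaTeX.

Recover f(z) by differentiating a candidate F(z); any mismatch rules it out.
Check: d/dz[\frac{9 e^{- z} \sin{\left(3 z \right)}}{10} - \frac{3 e^{- z} \cos{\left(3 z \right)}}{10}] = 3 e^{- z} \cos{\left(3 z \right)} = f(z).

F(z) = \frac{9 e^{- z} \sin{\left(3 z \right)}}{10} - \frac{3 e^{- z} \cos{\left(3 z \right)}}{10} + C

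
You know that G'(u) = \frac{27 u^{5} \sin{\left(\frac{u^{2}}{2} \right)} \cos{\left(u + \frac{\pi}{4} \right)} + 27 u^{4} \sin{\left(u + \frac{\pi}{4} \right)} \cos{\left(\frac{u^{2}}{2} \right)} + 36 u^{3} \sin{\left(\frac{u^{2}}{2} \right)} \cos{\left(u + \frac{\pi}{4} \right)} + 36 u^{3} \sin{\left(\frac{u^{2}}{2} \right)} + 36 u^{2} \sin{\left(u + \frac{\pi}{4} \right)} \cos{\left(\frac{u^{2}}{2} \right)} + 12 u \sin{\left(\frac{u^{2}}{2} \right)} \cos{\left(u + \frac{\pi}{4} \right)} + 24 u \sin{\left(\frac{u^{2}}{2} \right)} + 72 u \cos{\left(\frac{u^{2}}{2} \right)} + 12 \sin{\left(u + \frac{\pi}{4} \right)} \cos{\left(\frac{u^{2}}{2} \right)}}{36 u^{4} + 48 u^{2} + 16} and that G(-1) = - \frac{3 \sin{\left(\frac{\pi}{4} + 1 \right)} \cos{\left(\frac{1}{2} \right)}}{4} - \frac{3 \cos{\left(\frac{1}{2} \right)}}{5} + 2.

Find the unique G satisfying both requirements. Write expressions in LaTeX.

G(u) = - \frac{9 u^{2} \cos{\left(\frac{u^{2}}{2} \right)} \cos{\left(u + \frac{\pi}{4} \right)} - 24 u^{2} + 6 \cos{\left(\frac{u^{2}}{2} \right)} \cos{\left(u + \frac{\pi}{4} \right)} + 12 \cos{\left(\frac{u^{2}}{2} \right)} - 16}{4 \left(3 u^{2} + 2\right)}

Recognize the product-rule pattern: G'(u) = v'r + vr' with v = - \frac{3 \cos{\left(u + \frac{\pi}{4} \right)}}{4} - \frac{3}{2 \left(\frac{3 u^{2}}{2} + 1\right)}, r = \cos{\left(\frac{u^{2}}{2} \right)}, so integration by parts undoes it.
A general antiderivative is - \left(\frac{3 \cos{\left(u + \frac{\pi}{4} \right)}}{4} + \frac{3}{2 \left(\frac{3 u^{2}}{2} + 1\right)}\right) \cos{\left(\frac{u^{2}}{2} \right)} + C.
The condition gives C = - \frac{3 \sin{\left(\frac{\pi}{4} + 1 \right)} \cos{\left(\frac{1}{2} \right)}}{4} - \frac{3 \cos{\left(\frac{1}{2} \right)}}{5} + 2 - (- \frac{3 \sin{\left(\frac{\pi}{4} + 1 \right)} \cos{\left(\frac{1}{2} \right)}}{4} - \frac{3 \cos{\left(\frac{1}{2} \right)}}{5}) = 2.
So G(u) = - \frac{9 u^{2} \cos{\left(\frac{u^{2}}{2} \right)} \cos{\left(u + \frac{\pi}{4} \right)} - 24 u^{2} + 6 \cos{\left(\frac{u^{2}}{2} \right)} \cos{\left(u + \frac{\pi}{4} \right)} + 12 \cos{\left(\frac{u^{2}}{2} \right)} - 16}{4 \left(3 u^{2} + 2\right)}.
Check: d/du[- \frac{9 u^{2} \cos{\left(\frac{u^{2}}{2} \right)} \cos{\left(u + \frac{\pi}{4} \right)} - 24 u^{2} + 6 \cos{\left(\frac{u^{2}}{2} \right)} \cos{\left(u + \frac{\pi}{4} \right)} + 12 \cos{\left(\frac{u^{2}}{2} \right)} - 16}{4 \left(3 u^{2} + 2\right)}] = \frac{27 u^{5} \sin{\left(\frac{u^{2}}{2} \right)} \cos{\left(u + \frac{\pi}{4} \right)} + 27 u^{4} \sin{\left(u + \frac{\pi}{4} \right)} \cos{\left(\frac{u^{2}}{2} \right)} + 36 u^{3} \sin{\left(\frac{u^{2}}{2} \right)} \cos{\left(u + \frac{\pi}{4} \right)} + 36 u^{3} \sin{\left(\frac{u^{2}}{2} \right)} + 36 u^{2} \sin{\left(u + \frac{\pi}{4} \right)} \cos{\left(\frac{u^{2}}{2} \right)} + 12 u \sin{\left(\frac{u^{2}}{2} \right)} \cos{\left(u + \frac{\pi}{4} \right)} + 24 u \sin{\left(\frac{u^{2}}{2} \right)} + 72 u \cos{\left(\frac{u^{2}}{2} \right)} + 12 \sin{\left(u + \frac{\pi}{4} \right)} \cos{\left(\frac{u^{2}}{2} \right)}}{36 u^{4} + 48 u^{2} + 16} = G'(u).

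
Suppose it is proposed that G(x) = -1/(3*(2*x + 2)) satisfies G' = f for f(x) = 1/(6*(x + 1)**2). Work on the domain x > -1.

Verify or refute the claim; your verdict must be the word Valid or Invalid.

Valid - the claim checks out under differentiation.

d/dx[G] = 1/(6*x**2 + 12*x + 6)
This equals f(x) exactly, so the claim holds.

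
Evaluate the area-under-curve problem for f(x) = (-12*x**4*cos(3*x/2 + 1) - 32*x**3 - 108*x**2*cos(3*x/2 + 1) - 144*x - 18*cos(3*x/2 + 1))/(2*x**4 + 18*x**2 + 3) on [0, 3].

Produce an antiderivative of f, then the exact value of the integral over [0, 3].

Antiderivative: F(x) = -4*log(x**4/3 + 3*x**2 + 1/2) - 4*sin(3*x/2 + 1); value = -4*log(109/2) - 4*log(2) - 4*sin(11/2) + 4*sin(1)

Check any antiderivative F(x) by computing F'(x) and comparing it with f(x).
F(x) = -4*log(x**4/3 + 3*x**2 + 1/2) - 4*sin(3*x/2 + 1) is an antiderivative of f.
Check: d/dx[-4*log(x**4/3 + 3*x**2 + 1/2) - 4*sin(3*x/2 + 1)] = (-12*x**4*cos(3*x/2 + 1) - 32*x**3 - 108*x**2*cos(3*x/2 + 1) - 144*x - 18*cos(3*x/2 + 1))/(2*x**4 + 18*x**2 + 3) = f(x).
F(3) = -4*log(109/2) - 4*sin(11/2); F(0) = -4*sin(1) + 4*log(2).
Integral = F(3) - F(0) = -4*log(109/2) - 4*log(2) - 4*sin(11/2) + 4*sin(1).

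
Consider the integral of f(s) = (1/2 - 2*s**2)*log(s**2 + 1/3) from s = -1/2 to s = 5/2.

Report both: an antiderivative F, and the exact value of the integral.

Check any antiderivative F(s) by computing F'(s) and comparing it with f(s).
F(s) = -2*s**3*log(s**2 + 1/3)/3 + 4*s**3/9 + s*log(s**2 + 1/3)/2 - 13*s/9 + 13*sqrt(3)*atan(sqrt(3)*s)/27 is an antiderivative of f.
Check: d/ds[-2*s**3*log(s**2 + 1/3)/3 + 4*s**3/9 + s*log(s**2 + 1/3)/2 - 13*s/9 + 13*sqrt(3)*atan(sqrt(3)*s)/27] = -2*s**2*log(s**2 + 1/3) + log(s**2 + 1/3)/2, which equals f(s).
F(5/2) = -55*log(79/12)/6 + 13*sqrt(3)*atan(5*sqrt(3)/2)/27 + 10/3; F(-1/2) = -13*sqrt(3)*atan(sqrt(3)/2)/27 - log(7/12)/6 + 2/3.
Integral = F(5/2) - F(-1/2) = -55*log(79/12)/6 + log(7/12)/6 + 13*sqrt(3)*atan(sqrt(3)/2)/27 + 13*sqrt(3)*atan(5*sqrt(3)/2)/27 + 8/3.

Antiderivative: F(s) = -2*s**3*log(s**2 + 1/3)/3 + 4*s**3/9 + s*log(s**2 + 1/3)/2 - 13*s/9 + 13*sqrt(3)*atan(sqrt(3)*s)/27; value = -55*log(79/12)/6 + log(7/12)/6 + 13*sqrt(3)*atan(sqrt(3)/2)/27 + 13*sqrt(3)*atan(5*sqrt(3)/2)/27 + 8/3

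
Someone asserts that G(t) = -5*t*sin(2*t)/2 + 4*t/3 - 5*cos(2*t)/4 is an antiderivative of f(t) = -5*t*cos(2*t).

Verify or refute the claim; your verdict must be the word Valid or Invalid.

Invalid: d/dt[G] - f = 4/3, which is not 0.

d/dt[G] = -5*t*cos(2*t) + 4/3
d/dt[G] - f(t) = 4/3 != 0.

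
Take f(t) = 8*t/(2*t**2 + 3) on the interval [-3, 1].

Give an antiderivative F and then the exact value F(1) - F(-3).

Antiderivative: F(t) = 2*log(2*t**2 + 3); value = -2*log(21) + 2*log(5)

The substitution u = 2*t**2 + 3 works: f is exactly (dF/du)*(du/dt) for that inner function.
F(t) = 2*log(2*t**2 + 3) is an antiderivative of f.
Check: d/dt[2*log(2*t**2 + 3)] = 8*t/(2*t**2 + 3) = f(t).
F(1) = 2*log(5); F(-3) = 2*log(21).
Integral = F(1) - F(-3) = -2*log(21) + 2*log(5).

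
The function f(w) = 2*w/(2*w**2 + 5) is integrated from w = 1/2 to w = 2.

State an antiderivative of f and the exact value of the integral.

Antiderivative: F(w) = log(2*w**2 + 5)/2; value = -log(11/2)/2 + log(13)/2

The substitution u = 2*w**2 + 5 works: f is exactly (dF/du)*(du/dw) for that inner function.
F(w) = log(2*w**2 + 5)/2 is an antiderivative of f.
Check: d/dw[log(2*w**2 + 5)/2] = 2*w/(2*w**2 + 5) = f(w).
F(2) = log(13)/2; F(1/2) = log(11/2)/2.
Integral = F(2) - F(1/2) = -log(11/2)/2 + log(13)/2.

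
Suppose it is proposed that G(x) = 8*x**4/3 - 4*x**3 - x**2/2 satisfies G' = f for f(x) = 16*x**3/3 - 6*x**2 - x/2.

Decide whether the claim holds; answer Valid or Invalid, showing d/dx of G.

d/dx[G] = 32*x**3/3 - 12*x**2 - x
d/dx[G] - f(x) = 16*x**3/3 - 6*x**2 - x/2 != 0.

Invalid: d/dx[G] - f = 16*x**3/3 - 6*x**2 - x/2, which is not 0.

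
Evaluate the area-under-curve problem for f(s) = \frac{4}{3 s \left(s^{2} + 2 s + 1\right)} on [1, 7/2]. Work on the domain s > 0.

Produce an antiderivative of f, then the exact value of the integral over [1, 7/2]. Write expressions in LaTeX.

Antiderivative: F(s) = \frac{4 \left(\left(s + 1\right) \log{\left(s \right)} - \left(s + 1\right) \log{\left(s + 1 \right)} + 1\right)}{3 \left(s + 1\right)}; value = - \frac{4 \log{\left(\frac{9}{2} \right)}}{3} - \frac{10}{27} + \frac{4 \log{\left(2 \right)}}{3} + \frac{4 \log{\left(\frac{7}{2} \right)}}{3}

Factor the denominator (3 s \left(s + 1\right)^{2}) and decompose: f = - \frac{4}{3 \left(s + 1\right)} - \frac{4}{3 \left(s + 1\right)^{2}} + \frac{4}{3 s}; each piece integrates to a log, atan, or power term.
F(s) = \frac{4 \left(\left(s + 1\right) \log{\left(s \right)} - \left(s + 1\right) \log{\left(s + 1 \right)} + 1\right)}{3 \left(s + 1\right)} is an antiderivative of f.
Check: d/ds[\frac{4 \left(\left(s + 1\right) \log{\left(s \right)} - \left(s + 1\right) \log{\left(s + 1 \right)} + 1\right)}{3 \left(s + 1\right)}] = \frac{4}{3 s^{3} + 6 s^{2} + 3 s}, which equals f(s).
F(7/2) = - \frac{4 \log{\left(\frac{9}{2} \right)}}{3} + \frac{8}{27} + \frac{4 \log{\left(\frac{7}{2} \right)}}{3}; F(1) = \frac{2}{3} - \frac{4 \log{\left(2 \right)}}{3}.
Integral = F(7/2) - F(1) = - \frac{4 \log{\left(\frac{9}{2} \right)}}{3} - \frac{10}{27} + \frac{4 \log{\left(2 \right)}}{3} + \frac{4 \log{\left(\frac{7}{2} \right)}}{3}.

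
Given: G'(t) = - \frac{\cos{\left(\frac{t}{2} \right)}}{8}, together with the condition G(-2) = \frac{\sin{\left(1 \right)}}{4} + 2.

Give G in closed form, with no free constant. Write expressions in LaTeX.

G(t) = - \frac{\sin{\left(\frac{t}{2} \right)} - 8}{4}

A first test for any G(t): its t-derivative must equal the given G'(t).
A general antiderivative is - \frac{\sin{\left(\frac{t}{2} \right)}}{4} + C.
The condition gives C = \frac{\sin{\left(1 \right)}}{4} + 2 - (\frac{\sin{\left(1 \right)}}{4}) = 2.
So G(t) = - \frac{\sin{\left(\frac{t}{2} \right)} - 8}{4}.
Check: d/dt[- \frac{\sin{\left(\frac{t}{2} \right)} - 8}{4}] = - \frac{\cos{\left(\frac{t}{2} \right)}}{8} = G'(t).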